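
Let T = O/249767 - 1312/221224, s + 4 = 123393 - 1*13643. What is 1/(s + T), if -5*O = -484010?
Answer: 6906806851/757997060573764 ≈ 9.1119e-6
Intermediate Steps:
s = 109746 (s = -4 + (123393 - 1*13643) = -4 + (123393 - 13643) = -4 + 109750 = 109746)
O = 96802 (O = -⅕*(-484010) = 96802)
T = 2635903918/6906806851 (T = 96802/249767 - 1312/221224 = 96802*(1/249767) - 1312*1/221224 = 96802/249767 - 164/27653 = 2635903918/6906806851 ≈ 0.38164)
1/(s + T) = 1/(109746 + 2635903918/6906806851) = 1/(757997060573764/6906806851) = 6906806851/757997060573764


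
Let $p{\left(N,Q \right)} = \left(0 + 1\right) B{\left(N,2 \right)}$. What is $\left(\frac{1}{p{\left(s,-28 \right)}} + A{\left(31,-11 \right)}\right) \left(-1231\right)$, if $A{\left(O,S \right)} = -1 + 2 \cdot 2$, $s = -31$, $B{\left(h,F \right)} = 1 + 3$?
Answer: $- \frac{16003}{4} \approx -4000.8$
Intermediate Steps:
$B{\left(h,F \right)} = 4$
$p{\left(N,Q \right)} = 4$ ($p{\left(N,Q \right)} = \left(0 + 1\right) 4 = 1 \cdot 4 = 4$)
$A{\left(O,S \right)} = 3$ ($A{\left(O,S \right)} = -1 + 4 = 3$)
$\left(\frac{1}{p{\left(s,-28 \right)}} + A{\left(31,-11 \right)}\right) \left(-1231\right) = \left(\frac{1}{4} + 3\right) \left(-1231\right) = \frac{13}{4} \left(-1231\right) = - \frac{16003}{4}$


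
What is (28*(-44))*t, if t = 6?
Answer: -7392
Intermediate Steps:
(28*(-44))*t = (28*(-44))*6 = -1232*6 = -7392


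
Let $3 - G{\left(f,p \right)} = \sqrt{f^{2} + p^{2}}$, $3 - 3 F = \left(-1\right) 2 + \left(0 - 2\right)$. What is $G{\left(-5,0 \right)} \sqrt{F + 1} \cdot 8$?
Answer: $- \frac{16 \sqrt{30}}{3} \approx -29.212$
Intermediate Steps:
$F = \frac{7}{3}$ ($F = 1 - \frac{\left(-1\right) 2 + \left(0 - 2\right)}{3} = 1 - \frac{-2 - 2}{3} = 1 - - \frac{4}{3} = 1 + \frac{4}{3} = \frac{7}{3} \approx 2.3333$)
$G{\left(f,p \right)} = 3 - \sqrt{f^{2} + p^{2}}$
$G{\left(-5,0 \right)} \sqrt{F + 1} \cdot 8 = \left(3 - \sqrt{\left(-5\right)^{2} + 0^{2}}\right) \sqrt{\frac{7}{3} + 1} \cdot 8 = \left(3 - \sqrt{25 + 0}\right) \sqrt{\frac{10}{3}} \cdot 8 = \left(3 - \sqrt{25}\right) \frac{\sqrt{30}}{3} \cdot 8 = \left(3 - 5\right) \frac{\sqrt{30}}{3} \cdot 8 = - 2 \frac{\sqrt{30}}{3} \cdot 8 = - \frac{2 \sqrt{30}}{3} \cdot 8 = - \frac{16 \sqrt{30}}{3}$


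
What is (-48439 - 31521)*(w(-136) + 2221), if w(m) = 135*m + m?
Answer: 1301349000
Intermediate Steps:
w(m) = 136*m
(-48439 - 31521)*(w(-136) + 2221) = (-48439 - 31521)*(136*(-136) + 2221) = -79960*(-18496 + 2221) = -79960*(-16275) = 1301349000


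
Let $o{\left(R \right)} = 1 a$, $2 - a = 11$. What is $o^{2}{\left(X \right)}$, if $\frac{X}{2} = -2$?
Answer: $81$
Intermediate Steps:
$a = -9$ ($a = 2 - 11 = -9$)
$X = -4$ ($X = 2 \left(-2\right) = -4$)
$o{\left(R \right)} = -9$ ($o{\left(R \right)} = 1 \left(-9\right) = -9$)
$o^{2}{\left(X \right)} = \left(-9\right)^{2} = 81$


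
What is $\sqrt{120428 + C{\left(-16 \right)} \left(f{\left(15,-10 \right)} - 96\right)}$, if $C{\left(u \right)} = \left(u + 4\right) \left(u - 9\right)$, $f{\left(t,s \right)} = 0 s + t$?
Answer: $8 \sqrt{1502} \approx 310.04$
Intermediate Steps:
$f{\left(t,s \right)} = t$ ($f{\left(t,s \right)} = 0 + t = t$)
$C{\left(u \right)} = \left(-9 + u\right) \left(4 + u\right)$ ($C{\left(u \right)} = \left(4 + u\right) \left(-9 + u\right) = \left(-9 + u\right) \left(4 + u\right)$)
$\sqrt{120428 + C{\left(-16 \right)} \left(f{\left(15,-10 \right)} - 96\right)} = \sqrt{120428 + \left(-36 + \left(-16\right)^{2} - -80\right) \left(15 - 96\right)} = \sqrt{120428 + \left(-36 + 256 + 80\right) \left(-81\right)} = \sqrt{120428 + 300 \left(-81\right)} = \sqrt{120428 - 24300} = \sqrt{96128} = 8 \sqrt{1502}$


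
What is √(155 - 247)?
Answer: 2*I*√23 ≈ 9.5917*I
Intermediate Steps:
√(155 - 247) = √(-92) = 2*I*√23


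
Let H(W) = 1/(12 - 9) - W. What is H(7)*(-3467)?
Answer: 69340/3 ≈ 23113.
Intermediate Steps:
H(W) = ⅓ - W (H(W) = 1/3 - W = ⅓ - W)
H(7)*(-3467) = (⅓ - 1*7)*(-3467) = (⅓ - 7)*(-3467) = -20/3*(-3467) = 69340/3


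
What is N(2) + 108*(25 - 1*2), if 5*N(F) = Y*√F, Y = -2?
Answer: 2484 - 2*√2/5 ≈ 2483.4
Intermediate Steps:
N(F) = -2*√F/5 (N(F) = (-2*√F)/5 = -2*√F/5)
N(2) + 108*(25 - 1*2) = -2*√2/5 + 108*(25 - 1*2) = -2*√2/5 + 108*(25 - 2) = -2*√2/5 + 108*23 = -2*√2/5 + 2484 = 2484 - 2*√2/5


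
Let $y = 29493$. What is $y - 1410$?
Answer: $28083$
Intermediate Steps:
$y - 1410 = 29493 - 1410 = 28083$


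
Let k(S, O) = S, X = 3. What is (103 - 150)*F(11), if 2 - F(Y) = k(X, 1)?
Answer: 47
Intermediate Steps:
F(Y) = -1 (F(Y) = 2 - 1*3 = 2 - 3 = -1)
(103 - 150)*F(11) = (103 - 150)*(-1) = -47*(-1) = 47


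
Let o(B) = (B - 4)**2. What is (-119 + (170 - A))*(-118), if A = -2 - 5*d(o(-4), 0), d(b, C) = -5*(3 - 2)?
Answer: -3304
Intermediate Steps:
o(B) = (-4 + B)**2
d(b, C) = -5 (d(b, C) = -5*1 = -5)
A = 23 (A = -2 - 5*(-5) = -2 + 25 = 23)
(-119 + (170 - A))*(-118) = (-119 + (170 - 1*23))*(-118) = (-119 + (170 - 23))*(-118) = (-119 + 147)*(-118) = 28*(-118) = -3304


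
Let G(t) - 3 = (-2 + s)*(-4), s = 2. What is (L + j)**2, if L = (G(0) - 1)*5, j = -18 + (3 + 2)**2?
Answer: 289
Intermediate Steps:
j = 7 (j = -18 + 5**2 = -18 + 25 = 7)
G(t) = 3 (G(t) = 3 + (-2 + 2)*(-4) = 3 + 0*(-4) = 3 + 0 = 3)
L = 10 (L = (3 - 1)*5 = 2*5 = 10)
(L + j)**2 = (10 + 7)**2 = 17**2 = 289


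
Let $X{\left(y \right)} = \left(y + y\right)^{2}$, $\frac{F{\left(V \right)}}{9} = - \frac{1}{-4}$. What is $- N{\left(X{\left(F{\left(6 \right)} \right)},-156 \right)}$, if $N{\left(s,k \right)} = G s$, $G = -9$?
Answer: $\frac{729}{4} \approx 182.25$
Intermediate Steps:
$F{\left(V \right)} = \frac{9}{4}$ ($F{\left(V \right)} = 9 \left(- \frac{1}{-4}\right) = 9 \left(\left(-1\right) \left(- \frac{1}{4}\right)\right) = 9 \cdot \frac{1}{4} = \frac{9}{4}$)
$X{\left(y \right)} = 4 y^{2}$ ($X{\left(y \right)} = \left(2 y\right)^{2} = 4 y^{2}$)
$N{\left(s,k \right)} = - 9 s$
$- N{\left(X{\left(F{\left(6 \right)} \right)},-156 \right)} = - \left(-9\right) 4 \left(\frac{9}{4}\right)^{2} = - \left(-9\right) 4 \cdot \frac{81}{16} = - \frac{\left(-9\right) 81}{4} = \left(-1\right) \left(- \frac{729}{4}\right) = \frac{729}{4}$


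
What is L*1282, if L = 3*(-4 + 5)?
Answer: 3846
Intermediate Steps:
L = 3 (L = 3*1 = 3)
L*1282 = 3*1282 = 3846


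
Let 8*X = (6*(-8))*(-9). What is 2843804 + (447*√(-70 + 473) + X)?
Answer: 2843858 + 447*√403 ≈ 2.8528e+6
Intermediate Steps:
X = 54 (X = ((6*(-8))*(-9))/8 = (-48*(-9))/8 = (⅛)*432 = 54)
2843804 + (447*√(-70 + 473) + X) = 2843804 + (447*√(-70 + 473) + 54) = 2843804 + (447*√403 + 54) = 2843804 + (54 + 447*√403) = 2843858 + 447*√403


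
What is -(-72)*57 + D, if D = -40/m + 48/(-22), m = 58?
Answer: 1308260/319 ≈ 4101.1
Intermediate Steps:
D = -916/319 (D = -40/58 + 48/(-22) = -40*1/58 + 48*(-1/22) = -20/29 - 24/11 = -916/319 ≈ -2.8715)
-(-72)*57 + D = -(-72)*57 - 916/319 = -72*(-57) - 916/319 = 4104 - 916/319 = 1308260/319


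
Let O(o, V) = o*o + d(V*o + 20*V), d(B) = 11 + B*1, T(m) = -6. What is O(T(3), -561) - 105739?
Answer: -113546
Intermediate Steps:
d(B) = 11 + B
O(o, V) = 11 + o**2 + 20*V + V*o (O(o, V) = o*o + (11 + (V*o + 20*V)) = o**2 + (11 + (20*V + V*o)) = o**2 + (11 + 20*V + V*o) = 11 + o**2 + 20*V + V*o)
O(T(3), -561) - 105739 = (11 + (-6)**2 - 561*(20 - 6)) - 105739 = (11 + 36 - 561*14) - 105739 = (11 + 36 - 7854) - 105739 = -7807 - 105739 = -113546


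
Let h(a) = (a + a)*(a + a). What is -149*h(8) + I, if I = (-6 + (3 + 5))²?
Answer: -38140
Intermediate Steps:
h(a) = 4*a² (h(a) = (2*a)*(2*a) = 4*a²)
I = 4 (I = (-6 + 8)² = 2² = 4)
-149*h(8) + I = -596*8² + 4 = -596*64 + 4 = -149*256 + 4 = -38144 + 4 = -38140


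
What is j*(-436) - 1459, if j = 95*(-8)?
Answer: 329901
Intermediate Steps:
j = -760
j*(-436) - 1459 = -760*(-436) - 1459 = 331360 - 1459 = 329901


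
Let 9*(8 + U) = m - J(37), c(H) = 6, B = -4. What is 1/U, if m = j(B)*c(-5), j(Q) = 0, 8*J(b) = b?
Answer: -72/613 ≈ -0.11746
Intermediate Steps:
J(b) = b/8
m = 0 (m = 0*6 = 0)
U = -613/72 (U = -8 + (0 - 37/8)/9 = -8 + (⅑)*(-37/8) = -8 - 37/72 = -613/72 ≈ -8.5139)
1/U = 1/(-613/72) = -72/613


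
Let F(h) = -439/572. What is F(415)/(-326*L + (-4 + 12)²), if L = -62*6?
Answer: -439/69404192 ≈ -6.3253e-6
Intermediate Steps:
F(h) = -439/572 (F(h) = -439*1/572 = -439/572)
L = -372
F(415)/(-326*L + (-4 + 12)²) = -439/(572*(-326*(-372) + (-4 + 12)²)) = -439/(572*(121272 + 8²)) = -439/(572*(121272 + 64)) = -439/572/121336 = -439/572*1/121336 = -439/69404192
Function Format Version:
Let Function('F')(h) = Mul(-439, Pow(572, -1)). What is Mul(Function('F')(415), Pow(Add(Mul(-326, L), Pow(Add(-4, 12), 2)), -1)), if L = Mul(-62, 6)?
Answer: Rational(-439, 69404192) ≈ -6.3253e-6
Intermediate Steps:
Function('F')(h) = Rational(-439, 572) (Function('F')(h) = Mul(-439, Rational(1, 572)) = Rational(-439, 572))
L = -372
Mul(Function('F')(415), Pow(Add(Mul(-326, L), Pow(Add(-4, 12), 2)), -1)) = Mul(Rational(-439, 572), Pow(Add(Mul(-326, -372), Pow(Add(-4, 12), 2)), -1)) = Mul(Rational(-439, 572), Pow(Add(121272, Pow(8, 2)), -1)) = Mul(Rational(-439, 572), Pow(Add(121272, 64), -1)) = Mul(Rational(-439, 572), Pow(121336, -1)) = Mul(Rational(-439, 572), Rational(1, 121336)) = Rational(-439, 69404192)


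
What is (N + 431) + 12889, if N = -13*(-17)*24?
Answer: 18624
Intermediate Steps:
N = 5304 (N = 221*24 = 5304)
(N + 431) + 12889 = (5304 + 431) + 12889 = 5735 + 12889 = 18624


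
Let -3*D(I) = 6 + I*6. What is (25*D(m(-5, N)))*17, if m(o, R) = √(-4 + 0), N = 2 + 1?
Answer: -850 - 1700*I ≈ -850.0 - 1700.0*I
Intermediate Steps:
N = 3
m(o, R) = 2*I (m(o, R) = √(-4) = 2*I)
D(I) = -2 - 2*I (D(I) = -(6 + I*6)/3 = -(6 + 6*I)/3 = -2 - 2*I)
(25*D(m(-5, N)))*17 = (25*(-2 - 4*I))*17 = (-50 - 100*I)*17 = -850 - 1700*I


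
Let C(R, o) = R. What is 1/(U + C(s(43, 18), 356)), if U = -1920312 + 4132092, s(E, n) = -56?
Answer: 1/2211724 ≈ 4.5214e-7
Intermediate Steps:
U = 2211780
1/(U + C(s(43, 18), 356)) = 1/(2211780 - 56) = 1/2211724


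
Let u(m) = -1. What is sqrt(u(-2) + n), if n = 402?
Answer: sqrt(401) ≈ 20.025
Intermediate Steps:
sqrt(u(-2) + n) = sqrt(-1 + 402) = sqrt(401)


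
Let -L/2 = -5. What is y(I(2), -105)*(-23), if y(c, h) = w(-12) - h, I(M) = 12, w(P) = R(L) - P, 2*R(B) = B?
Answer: -2806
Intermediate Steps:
L = 10 (L = -2*(-5) = 10)
R(B) = B/2
w(P) = 5 - P (w(P) = (½)*10 - P = 5 - P)
y(c, h) = 17 - h (y(c, h) = (5 - 1*(-12)) - h = (5 + 12) - h = 17 - h)
y(I(2), -105)*(-23) = (17 - 1*(-105))*(-23) = (17 + 105)*(-23) = 122*(-23) = -2806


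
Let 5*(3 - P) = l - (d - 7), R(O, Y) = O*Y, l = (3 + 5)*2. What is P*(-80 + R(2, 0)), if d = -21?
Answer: 464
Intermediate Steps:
l = 16 (l = 8*2 = 16)
P = -29/5 (P = 3 - (16 - (-21 - 7))/5 = 3 - (16 - 1*(-28))/5 = 3 - (16 + 28)/5 = 3 - ⅕*44 = 3 - 44/5 = -29/5 ≈ -5.8000)
P*(-80 + R(2, 0)) = -29*(-80 + 2*0)/5 = -29*(-80 + 0)/5 = -29/5*(-80) = 464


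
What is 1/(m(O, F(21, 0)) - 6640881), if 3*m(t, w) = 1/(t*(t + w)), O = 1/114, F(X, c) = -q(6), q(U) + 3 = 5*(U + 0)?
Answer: -3077/20433995169 ≈ -1.5058e-7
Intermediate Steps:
q(U) = -3 + 5*U (q(U) = -3 + 5*(U + 0) = -3 + 5*U)
F(X, c) = -27 (F(X, c) = -(-3 + 5*6) = -(-3 + 30) = -1*27 = -27)
O = 1/114 ≈ 0.0087719
m(t, w) = 1/(3*t*(t + w)) (m(t, w) = 1/(3*((t*(t + w)))) = (1/(t*(t + w)))/3 = 1/(3*t*(t + w)))
1/(m(O, F(21, 0)) - 6640881) = 1/(1/(3*(1/114)*(1/114 - 27)) - 6640881) = 1/((⅓)*114/(-3077/114) - 6640881) = 1/((⅓)*114*(-114/3077) - 6640881) = 1/(-4332/3077 - 6640881) = 1/(-20433995169/3077) = -3077/20433995169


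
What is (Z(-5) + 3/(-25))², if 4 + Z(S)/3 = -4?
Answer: 363609/625 ≈ 581.77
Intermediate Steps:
Z(S) = -24 (Z(S) = -12 + 3*(-4) = -12 - 12 = -24)
(Z(-5) + 3/(-25))² = (-24 + 3/(-25))² = (-24 + 3*(-1/25))² = (-24 - 3/25)² = (-603/25)² = 363609/625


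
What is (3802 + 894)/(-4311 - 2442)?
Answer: -4696/6753 ≈ -0.69539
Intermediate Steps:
(3802 + 894)/(-4311 - 2442) = 4696/(-6753) = 4696*(-1/6753) = -4696/6753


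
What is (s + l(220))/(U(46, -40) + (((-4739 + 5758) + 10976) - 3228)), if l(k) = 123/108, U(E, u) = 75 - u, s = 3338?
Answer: 120209/319752 ≈ 0.37594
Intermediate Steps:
l(k) = 41/36 (l(k) = 123*(1/108) = 41/36)
(s + l(220))/(U(46, -40) + (((-4739 + 5758) + 10976) - 3228)) = (3338 + 41/36)/((75 - 1*(-40)) + (((-4739 + 5758) + 10976) - 3228)) = 120209/(36*((75 + 40) + ((1019 + 10976) - 3228))) = 120209/(36*(115 + (11995 - 3228))) = 120209/(36*(115 + 8767)) = (120209/36)/8882 = (120209/36)*(1/8882) = 120209/319752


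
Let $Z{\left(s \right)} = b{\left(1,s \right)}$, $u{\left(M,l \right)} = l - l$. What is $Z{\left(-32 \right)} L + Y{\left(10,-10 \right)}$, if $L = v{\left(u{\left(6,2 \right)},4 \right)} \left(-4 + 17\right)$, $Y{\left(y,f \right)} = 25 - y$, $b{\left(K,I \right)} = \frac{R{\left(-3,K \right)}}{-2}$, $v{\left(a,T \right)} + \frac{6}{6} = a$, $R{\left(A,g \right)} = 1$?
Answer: $\frac{43}{2} \approx 21.5$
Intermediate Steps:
$u{\left(M,l \right)} = 0$
$v{\left(a,T \right)} = -1 + a$
$b{\left(K,I \right)} = - \frac{1}{2}$ ($b{\left(K,I \right)} = 1 \frac{1}{-2} = 1 \left(- \frac{1}{2}\right) = - \frac{1}{2}$)
$Z{\left(s \right)} = - \frac{1}{2}$
$L = -13$ ($L = \left(-1 + 0\right) \left(-4 + 17\right) = \left(-1\right) 13 = -13$)
$Z{\left(-32 \right)} L + Y{\left(10,-10 \right)} = \left(- \frac{1}{2}\right) \left(-13\right) + \left(25 - 10\right) = \frac{13}{2} + \left(25 - 10\right) = \frac{13}{2} + 15 = \frac{43}{2}$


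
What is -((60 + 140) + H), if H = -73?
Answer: -127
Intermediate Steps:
-((60 + 140) + H) = -((60 + 140) - 73) = -(200 - 73) = -1*127 = -127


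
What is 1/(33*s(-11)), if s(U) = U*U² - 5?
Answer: -1/44088 ≈ -2.2682e-5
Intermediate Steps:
s(U) = -5 + U³ (s(U) = U³ - 5 = -5 + U³)
1/(33*s(-11)) = 1/(33*(-5 + (-11)³)) = 1/(33*(-5 - 1331)) = 1/(33*(-1336)) = 1/(-44088) = -1/44088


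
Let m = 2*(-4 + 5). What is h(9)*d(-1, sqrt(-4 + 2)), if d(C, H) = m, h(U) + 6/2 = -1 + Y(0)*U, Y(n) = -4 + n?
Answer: -80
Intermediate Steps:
h(U) = -4 - 4*U (h(U) = -3 + (-1 + (-4 + 0)*U) = -3 + (-1 - 4*U) = -4 - 4*U)
m = 2 (m = 2*1 = 2)
d(C, H) = 2
h(9)*d(-1, sqrt(-4 + 2)) = (-4 - 4*9)*2 = (-4 - 36)*2 = -40*2 = -80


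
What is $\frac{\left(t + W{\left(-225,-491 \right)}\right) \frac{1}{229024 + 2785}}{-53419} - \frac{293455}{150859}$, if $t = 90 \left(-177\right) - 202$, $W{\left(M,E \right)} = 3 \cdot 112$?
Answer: $- \frac{3633852340796041}{1868087746920089} \approx -1.9452$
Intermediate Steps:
$W{\left(M,E \right)} = 336$
$t = -16132$ ($t = -15930 - 202 = -16132$)
$\frac{\left(t + W{\left(-225,-491 \right)}\right) \frac{1}{229024 + 2785}}{-53419} - \frac{293455}{150859} = \frac{\left(-16132 + 336\right) \frac{1}{229024 + 2785}}{-53419} - \frac{293455}{150859} = - \frac{15796}{231809} \left(- \frac{1}{53419}\right) - \frac{293455}{150859} = \left(-15796\right) \frac{1}{231809} \left(- \frac{1}{53419}\right) - \frac{293455}{150859} = \left(- \frac{15796}{231809}\right) \left(- \frac{1}{53419}\right) - \frac{293455}{150859} = \frac{15796}{12383004971} - \frac{293455}{150859} = - \frac{3633852340796041}{1868087746920089}$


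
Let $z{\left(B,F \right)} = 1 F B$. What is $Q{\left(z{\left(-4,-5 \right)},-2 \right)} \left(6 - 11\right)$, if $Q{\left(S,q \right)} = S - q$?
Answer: $-110$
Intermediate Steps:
$z{\left(B,F \right)} = B F$ ($z{\left(B,F \right)} = F B = B F$)
$Q{\left(z{\left(-4,-5 \right)},-2 \right)} \left(6 - 11\right) = \left(\left(-4\right) \left(-5\right) - -2\right) \left(6 - 11\right) = \left(20 + 2\right) \left(-5\right) = 22 \left(-5\right) = -110$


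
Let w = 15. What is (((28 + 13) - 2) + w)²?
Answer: 2916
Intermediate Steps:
(((28 + 13) - 2) + w)² = (((28 + 13) - 2) + 15)² = ((41 - 2) + 15)² = (39 + 15)² = 54² = 2916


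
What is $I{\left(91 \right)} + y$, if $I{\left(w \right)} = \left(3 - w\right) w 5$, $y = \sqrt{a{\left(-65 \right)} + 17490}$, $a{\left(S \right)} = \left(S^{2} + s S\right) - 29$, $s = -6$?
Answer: $-40040 + 2 \sqrt{5519} \approx -39891.0$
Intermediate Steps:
$a{\left(S \right)} = -29 + S^{2} - 6 S$ ($a{\left(S \right)} = \left(S^{2} - 6 S\right) - 29 = -29 + S^{2} - 6 S$)
$y = 2 \sqrt{5519}$ ($y = \sqrt{\left(-29 + \left(-65\right)^{2} - -390\right) + 17490} = \sqrt{\left(-29 + 4225 + 390\right) + 17490} = \sqrt{4586 + 17490} = \sqrt{22076} = 2 \sqrt{5519} \approx 148.58$)
$I{\left(w \right)} = 5 w \left(3 - w\right)$ ($I{\left(w \right)} = w \left(3 - w\right) 5 = 5 w \left(3 - w\right)$)
$I{\left(91 \right)} + y = 5 \cdot 91 \left(3 - 91\right) + 2 \sqrt{5519} = 5 \cdot 91 \left(-88\right) + 2 \sqrt{5519} = -40040 + 2 \sqrt{5519}$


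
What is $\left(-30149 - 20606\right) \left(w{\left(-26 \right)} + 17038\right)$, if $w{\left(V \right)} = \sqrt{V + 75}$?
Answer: $-865118975$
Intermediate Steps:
$w{\left(V \right)} = \sqrt{75 + V}$
$\left(-30149 - 20606\right) \left(w{\left(-26 \right)} + 17038\right) = \left(-30149 - 20606\right) \left(\sqrt{75 - 26} + 17038\right) = - 50755 \left(\sqrt{49} + 17038\right) = - 50755 \left(7 + 17038\right) = \left(-50755\right) 17045 = -865118975$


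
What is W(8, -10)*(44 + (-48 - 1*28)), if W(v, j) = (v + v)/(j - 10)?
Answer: 128/5 ≈ 25.600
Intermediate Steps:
W(v, j) = 2*v/(-10 + j) (W(v, j) = (2*v)/(-10 + j) = 2*v/(-10 + j))
W(8, -10)*(44 + (-48 - 1*28)) = (2*8/(-10 - 10))*(44 + (-48 - 1*28)) = (2*8/(-20))*(44 + (-48 - 28)) = (2*8*(-1/20))*(44 - 76) = -⅘*(-32) = 128/5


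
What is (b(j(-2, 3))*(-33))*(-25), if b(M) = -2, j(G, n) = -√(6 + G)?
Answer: -1650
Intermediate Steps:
(b(j(-2, 3))*(-33))*(-25) = -2*(-33)*(-25) = 66*(-25) = -1650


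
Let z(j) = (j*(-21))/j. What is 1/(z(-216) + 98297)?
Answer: 1/98276 ≈ 1.0175e-5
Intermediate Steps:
z(j) = -21 (z(j) = (-21*j)/j = -21)
1/(z(-216) + 98297) = 1/(-21 + 98297) = 1/98276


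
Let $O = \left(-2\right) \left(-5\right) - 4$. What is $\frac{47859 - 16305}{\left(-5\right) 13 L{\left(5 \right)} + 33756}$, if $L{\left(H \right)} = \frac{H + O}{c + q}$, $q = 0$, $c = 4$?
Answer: $\frac{126216}{134309} \approx 0.93974$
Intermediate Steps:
$O = 6$ ($O = 10 - 4 = 6$)
$L{\left(H \right)} = \frac{3}{2} + \frac{H}{4}$ ($L{\left(H \right)} = \frac{H + 6}{4 + 0} = \frac{6 + H}{4} = \left(6 + H\right) \frac{1}{4} = \frac{3}{2} + \frac{H}{4}$)
$\frac{47859 - 16305}{\left(-5\right) 13 L{\left(5 \right)} + 33756} = \frac{47859 - 16305}{\left(-5\right) 13 \left(\frac{3}{2} + \frac{1}{4} \cdot 5\right) + 33756} = \frac{31554}{- 65 \left(\frac{3}{2} + \frac{5}{4}\right) + 33756} = \frac{31554}{\left(-65\right) \frac{11}{4} + 33756} = \frac{31554}{- \frac{715}{4} + 33756} = \frac{31554}{\frac{134309}{4}} = 31554 \cdot \frac{4}{134309} = \frac{126216}{134309}$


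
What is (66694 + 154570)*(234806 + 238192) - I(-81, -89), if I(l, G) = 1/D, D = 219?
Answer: 22919977054367/219 ≈ 1.0466e+11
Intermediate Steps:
I(l, G) = 1/219
(66694 + 154570)*(234806 + 238192) - I(-81, -89) = (66694 + 154570)*(234806 + 238192) - 1*1/219 = 221264*472998 - 1/219 = 104657429472 - 1/219 = 22919977054367/219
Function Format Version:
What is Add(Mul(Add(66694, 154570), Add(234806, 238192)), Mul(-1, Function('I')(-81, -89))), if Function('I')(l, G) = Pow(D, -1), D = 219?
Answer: Rational(22919977054367, 219) ≈ 1.0466e+11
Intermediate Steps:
Function('I')(l, G) = Rational(1, 219) (Function('I')(l, G) = Pow(219, -1) = Rational(1, 219))
Add(Mul(Add(66694, 154570), Add(234806, 238192)), Mul(-1, Function('I')(-81, -89))) = Add(Mul(Add(66694, 154570), Add(234806, 238192)), Mul(-1, Rational(1, 219))) = Add(Mul(221264, 472998), Rational(-1, 219)) = Add(104657429472, Rational(-1, 219)) = Rational(22919977054367, 219)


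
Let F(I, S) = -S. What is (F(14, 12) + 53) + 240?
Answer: 281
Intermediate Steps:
(F(14, 12) + 53) + 240 = (-1*12 + 53) + 240 = (-12 + 53) + 240 = 41 + 240 = 281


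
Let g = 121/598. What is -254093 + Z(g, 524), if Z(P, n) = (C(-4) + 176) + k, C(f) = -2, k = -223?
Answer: -254142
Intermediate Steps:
g = 121/598 (g = 121*(1/598) = 121/598 ≈ 0.20234)
Z(P, n) = -49 (Z(P, n) = (-2 + 176) - 223 = 174 - 223 = -49)
-254093 + Z(g, 524) = -254093 - 49 = -254142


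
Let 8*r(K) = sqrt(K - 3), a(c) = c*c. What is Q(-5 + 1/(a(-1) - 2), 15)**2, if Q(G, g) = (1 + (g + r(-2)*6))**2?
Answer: 15673321/256 + 12153*I*sqrt(5) ≈ 61224.0 + 27175.0*I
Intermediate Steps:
a(c) = c**2
r(K) = sqrt(-3 + K)/8 (r(K) = sqrt(K - 3)/8 = sqrt(-3 + K)/8)
Q(G, g) = (1 + g + 3*I*sqrt(5)/4)**2 (Q(G, g) = (1 + (g + (sqrt(-3 - 2)/8)*6))**2 = (1 + (g + (sqrt(-5)/8)*6))**2 = (1 + (g + ((I*sqrt(5))/8)*6))**2 = (1 + (g + (I*sqrt(5)/8)*6))**2 = (1 + (g + 3*I*sqrt(5)/4))**2 = (1 + g + 3*I*sqrt(5)/4)**2)
Q(-5 + 1/(a(-1) - 2), 15)**2 = ((4 + 4*15 + 3*I*sqrt(5))**2/16)**2 = ((4 + 60 + 3*I*sqrt(5))**2/16)**2 = ((64 + 3*I*sqrt(5))**2/16)**2 = (64 + 3*I*sqrt(5))**4/256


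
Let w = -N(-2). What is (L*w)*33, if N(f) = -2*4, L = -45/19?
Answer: -11880/19 ≈ -625.26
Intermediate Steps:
L = -45/19 (L = -45*1/19 = -45/19 ≈ -2.3684)
N(f) = -8
w = 8 (w = -1*(-8) = 8)
(L*w)*33 = -45/19*8*33 = -360/19*33 = -11880/19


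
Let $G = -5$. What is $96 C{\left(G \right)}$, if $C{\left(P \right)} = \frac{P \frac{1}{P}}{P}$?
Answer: $- \frac{96}{5} \approx -19.2$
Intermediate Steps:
$C{\left(P \right)} = \frac{1}{P}$ ($C{\left(P \right)} = 1 \frac{1}{P} = \frac{1}{P}$)
$96 C{\left(G \right)} = \frac{96}{-5} = 96 \left(- \frac{1}{5}\right) = - \frac{96}{5}$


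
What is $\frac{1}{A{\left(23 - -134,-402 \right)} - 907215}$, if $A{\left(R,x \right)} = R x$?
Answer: $- \frac{1}{970329} \approx -1.0306 \cdot 10^{-6}$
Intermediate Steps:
$\frac{1}{A{\left(23 - -134,-402 \right)} - 907215} = \frac{1}{\left(23 - -134\right) \left(-402\right) - 907215} = \frac{1}{\left(23 + 134\right) \left(-402\right) - 907215} = \frac{1}{157 \left(-402\right) - 907215} = \frac{1}{-63114 - 907215} = \frac{1}{-970329} = - \frac{1}{970329}$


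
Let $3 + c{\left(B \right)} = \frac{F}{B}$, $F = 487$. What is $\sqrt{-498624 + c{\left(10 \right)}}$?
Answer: $\frac{i \sqrt{49857830}}{10} \approx 706.1 i$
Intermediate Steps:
$c{\left(B \right)} = -3 + \frac{487}{B}$
$\sqrt{-498624 + c{\left(10 \right)}} = \sqrt{-498624 - \left(3 - \frac{487}{10}\right)} = \sqrt{-498624 + \left(-3 + 487 \cdot \frac{1}{10}\right)} = \sqrt{-498624 + \left(-3 + \frac{487}{10}\right)} = \sqrt{-498624 + \frac{457}{10}} = \sqrt{- \frac{4985783}{10}} = \frac{i \sqrt{49857830}}{10}$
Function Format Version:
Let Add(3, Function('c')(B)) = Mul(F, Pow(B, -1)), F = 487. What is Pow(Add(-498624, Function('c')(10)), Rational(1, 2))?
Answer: Mul(Rational(1, 10), I, Pow(49857830, Rational(1, 2))) ≈ Mul(706.10, I)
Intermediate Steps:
Function('c')(B) = Add(-3, Mul(487, Pow(B, -1)))
Pow(Add(-498624, Function('c')(10)), Rational(1, 2)) = Pow(Add(-498624, Add(-3, Mul(487, Pow(10, -1)))), Rational(1, 2)) = Pow(Add(-498624, Add(-3, Mul(487, Rational(1, 10)))), Rational(1, 2)) = Pow(Add(-498624, Add(-3, Rational(487, 10))), Rational(1, 2)) = Pow(Add(-498624, Rational(457, 10)), Rational(1, 2)) = Pow(Rational(-4985783, 10), Rational(1, 2)) = Mul(Rational(1, 10), I, Pow(49857830, Rational(1, 2)))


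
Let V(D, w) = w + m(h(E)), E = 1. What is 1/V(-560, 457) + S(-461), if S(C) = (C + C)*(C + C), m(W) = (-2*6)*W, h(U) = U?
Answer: 378287381/445 ≈ 8.5008e+5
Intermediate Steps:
m(W) = -12*W
V(D, w) = -12 + w (V(D, w) = w - 12*1 = w - 12 = -12 + w)
S(C) = 4*C² (S(C) = (2*C)*(2*C) = 4*C²)
1/V(-560, 457) + S(-461) = 1/(-12 + 457) + 4*(-461)² = 1/445 + 4*212521 = 1/445 + 850084 = 378287381/445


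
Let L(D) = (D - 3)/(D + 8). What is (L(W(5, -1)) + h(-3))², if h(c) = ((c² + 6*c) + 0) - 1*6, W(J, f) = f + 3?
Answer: 22801/100 ≈ 228.01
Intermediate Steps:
W(J, f) = 3 + f
L(D) = (-3 + D)/(8 + D)
h(c) = -6 + c² + 6*c (h(c) = (c² + 6*c) - 6 = -6 + c² + 6*c)
(L(W(5, -1)) + h(-3))² = ((-3 + (3 - 1))/(8 + (3 - 1)) + (-6 + (-3)² + 6*(-3)))² = ((-3 + 2)/(8 + 2) + (-6 + 9 - 18))² = (-1/10 - 15)² = ((⅒)*(-1) - 15)² = (-⅒ - 15)² = (-151/10)² = 22801/100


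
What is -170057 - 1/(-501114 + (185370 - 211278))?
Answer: -89623780253/527022 ≈ -1.7006e+5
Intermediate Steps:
-170057 - 1/(-501114 + (185370 - 211278)) = -170057 - 1/(-501114 - 25908) = -170057 - 1/(-527022) = -170057 - 1*(-1/527022) = -170057 + 1/527022 = -89623780253/527022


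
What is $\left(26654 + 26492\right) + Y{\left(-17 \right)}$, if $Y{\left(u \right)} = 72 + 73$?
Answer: $53291$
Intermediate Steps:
$Y{\left(u \right)} = 145$
$\left(26654 + 26492\right) + Y{\left(-17 \right)} = \left(26654 + 26492\right) + 145 = 53146 + 145 = 53291$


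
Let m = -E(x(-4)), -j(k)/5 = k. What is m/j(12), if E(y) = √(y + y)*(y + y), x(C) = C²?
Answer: 32*√2/15 ≈ 3.0170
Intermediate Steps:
j(k) = -5*k
E(y) = 2*√2*y^(3/2) (E(y) = √(2*y)*(2*y) = (√2*√y)*(2*y) = 2*√2*y^(3/2))
m = -128*√2 (m = -2*√2*((-4)²)^(3/2) = -2*√2*16^(3/2) = -2*√2*64 = -128*√2 ≈ -181.02)
m/j(12) = (-128*√2)/((-5*12)) = -128*√2/(-60) = -128*√2*(-1/60) = 32*√2/15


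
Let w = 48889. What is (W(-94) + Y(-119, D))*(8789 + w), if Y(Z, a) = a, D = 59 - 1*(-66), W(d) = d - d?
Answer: 7209750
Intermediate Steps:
W(d) = 0
D = 125 (D = 59 + 66 = 125)
(W(-94) + Y(-119, D))*(8789 + w) = (0 + 125)*(8789 + 48889) = 125*57678 = 7209750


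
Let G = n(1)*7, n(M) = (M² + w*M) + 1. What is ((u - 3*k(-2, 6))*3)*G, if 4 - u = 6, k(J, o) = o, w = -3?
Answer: 420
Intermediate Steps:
n(M) = 1 + M² - 3*M (n(M) = (M² - 3*M) + 1 = 1 + M² - 3*M)
u = -2 (u = 4 - 1*6 = 4 - 6 = -2)
G = -7 (G = (1 + 1² - 3*1)*7 = (1 + 1 - 3)*7 = -1*7 = -7)
((u - 3*k(-2, 6))*3)*G = ((-2 - 3*6)*3)*(-7) = ((-2 - 18)*3)*(-7) = -20*3*(-7) = -60*(-7) = 420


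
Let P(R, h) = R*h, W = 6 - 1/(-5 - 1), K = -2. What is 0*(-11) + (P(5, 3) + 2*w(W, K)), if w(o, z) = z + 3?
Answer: 17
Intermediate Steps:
W = 37/6 (W = 6 - 1/(-6) = 6 - 1*(-⅙) = 6 + ⅙ = 37/6 ≈ 6.1667)
w(o, z) = 3 + z
0*(-11) + (P(5, 3) + 2*w(W, K)) = 0*(-11) + (5*3 + 2*(3 - 2)) = 0 + (15 + 2*1) = 0 + (15 + 2) = 0 + 17 = 17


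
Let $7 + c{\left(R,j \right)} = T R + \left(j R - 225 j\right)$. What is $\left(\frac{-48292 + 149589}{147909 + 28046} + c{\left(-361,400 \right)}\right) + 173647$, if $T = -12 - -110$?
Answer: $- \frac{16915860493}{175955} \approx -96137.0$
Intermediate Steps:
$T = 98$ ($T = -12 + 110 = 98$)
$c{\left(R,j \right)} = -7 - 225 j + 98 R + R j$ ($c{\left(R,j \right)} = -7 + \left(98 R + \left(j R - 225 j\right)\right) = -7 + \left(98 R + \left(R j - 225 j\right)\right) = -7 + \left(98 R + \left(- 225 j + R j\right)\right) = -7 + \left(- 225 j + 98 R + R j\right) = -7 - 225 j + 98 R + R j$)
$\left(\frac{-48292 + 149589}{147909 + 28046} + c{\left(-361,400 \right)}\right) + 173647 = \left(\frac{-48292 + 149589}{147909 + 28046} - 269785\right) + 173647 = \left(\frac{101297}{175955} - 269785\right) + 173647 = - \frac{47469918378}{175955} + 173647 = - \frac{16915860493}{175955}$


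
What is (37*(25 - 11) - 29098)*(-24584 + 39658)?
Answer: -430814920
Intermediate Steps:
(37*(25 - 11) - 29098)*(-24584 + 39658) = (37*14 - 29098)*15074 = (518 - 29098)*15074 = -28580*15074 = -430814920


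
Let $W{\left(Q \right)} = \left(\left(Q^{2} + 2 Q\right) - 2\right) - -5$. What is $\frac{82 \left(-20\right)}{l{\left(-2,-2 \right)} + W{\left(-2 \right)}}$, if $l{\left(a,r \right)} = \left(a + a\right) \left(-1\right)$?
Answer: $- \frac{1640}{7} \approx -234.29$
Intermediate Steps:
$W{\left(Q \right)} = 3 + Q^{2} + 2 Q$ ($W{\left(Q \right)} = \left(-2 + Q^{2} + 2 Q\right) + 5 = 3 + Q^{2} + 2 Q$)
$l{\left(a,r \right)} = - 2 a$ ($l{\left(a,r \right)} = 2 a \left(-1\right) = - 2 a$)
$\frac{82 \left(-20\right)}{l{\left(-2,-2 \right)} + W{\left(-2 \right)}} = \frac{82 \left(-20\right)}{\left(-2\right) \left(-2\right) + \left(3 + \left(-2\right)^{2} + 2 \left(-2\right)\right)} = \frac{1}{4 + \left(3 + 4 - 4\right)} \left(-1640\right) = \frac{1}{4 + 3} \left(-1640\right) = \frac{1}{7} \left(-1640\right) = - \frac{1640}{7}$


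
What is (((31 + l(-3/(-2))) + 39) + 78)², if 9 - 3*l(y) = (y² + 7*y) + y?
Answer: 342225/16 ≈ 21389.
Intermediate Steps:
l(y) = 3 - 8*y/3 - y²/3 (l(y) = 3 - ((y² + 7*y) + y)/3 = 3 - (y² + 8*y)/3 = 3 + (-8*y/3 - y²/3) = 3 - 8*y/3 - y²/3)
(((31 + l(-3/(-2))) + 39) + 78)² = (((31 + (3 - (-8)/(-2) - (-3/(-2))²/3)) + 39) + 78)² = (((31 + (3 - (-8)*(-1)/2 - (-3*(-½))²/3)) + 39) + 78)² = (((31 + (3 - 8/3*3/2 - (3/2)²/3)) + 39) + 78)² = (((31 + (3 - 4 - ⅓*9/4)) + 39) + 78)² = (((31 + (3 - 4 - ¾)) + 39) + 78)² = (((31 - 7/4) + 39) + 78)² = ((117/4 + 39) + 78)² = (273/4 + 78)² = (585/4)² = 342225/16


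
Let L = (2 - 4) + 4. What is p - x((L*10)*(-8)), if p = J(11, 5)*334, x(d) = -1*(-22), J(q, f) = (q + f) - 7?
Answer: 2984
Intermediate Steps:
L = 2 (L = -2 + 4 = 2)
J(q, f) = -7 + f + q (J(q, f) = (f + q) - 7 = -7 + f + q)
x(d) = 22
p = 3006 (p = (-7 + 5 + 11)*334 = 9*334 = 3006)
p - x((L*10)*(-8)) = 3006 - 1*22 = 3006 - 22 = 2984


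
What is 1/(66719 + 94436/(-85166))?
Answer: 42583/2841047959 ≈ 1.4988e-5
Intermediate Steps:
1/(66719 + 94436/(-85166)) = 1/(66719 + 94436*(-1/85166)) = 1/(66719 - 47218/42583) = 1/(2841047959/42583) = 42583/2841047959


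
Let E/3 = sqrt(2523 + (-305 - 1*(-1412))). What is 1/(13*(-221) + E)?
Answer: -2873/8221459 - 33*sqrt(30)/8221459 ≈ -0.00037144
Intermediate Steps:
E = 33*sqrt(30) (E = 3*sqrt(2523 + (-305 - 1*(-1412))) = 3*sqrt(2523 + (-305 + 1412)) = 3*sqrt(2523 + 1107) = 3*sqrt(3630) = 3*(11*sqrt(30)) = 33*sqrt(30) ≈ 180.75)
1/(13*(-221) + E) = 1/(13*(-221) + 33*sqrt(30)) = 1/(-2873 + 33*sqrt(30))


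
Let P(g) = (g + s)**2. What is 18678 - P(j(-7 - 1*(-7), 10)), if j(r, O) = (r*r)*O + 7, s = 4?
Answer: 18557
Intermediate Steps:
j(r, O) = 7 + O*r**2 (j(r, O) = r**2*O + 7 = O*r**2 + 7 = 7 + O*r**2)
P(g) = (4 + g)**2 (P(g) = (g + 4)**2 = (4 + g)**2)
18678 - P(j(-7 - 1*(-7), 10)) = 18678 - (4 + (7 + 10*(-7 - 1*(-7))**2))**2 = 18678 - (4 + (7 + 10*(-7 + 7)**2))**2 = 18678 - (4 + (7 + 10*0**2))**2 = 18678 - (4 + (7 + 10*0))**2 = 18678 - (4 + (7 + 0))**2 = 18678 - (4 + 7)**2 = 18678 - 1*11**2 = 18678 - 1*121 = 18678 - 121 = 18557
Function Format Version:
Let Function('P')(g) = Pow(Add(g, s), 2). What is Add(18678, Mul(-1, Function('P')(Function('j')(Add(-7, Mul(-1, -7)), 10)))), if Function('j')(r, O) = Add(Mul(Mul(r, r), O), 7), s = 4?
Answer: 18557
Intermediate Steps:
Function('j')(r, O) = Add(7, Mul(O, Pow(r, 2))) (Function('j')(r, O) = Add(Mul(Pow(r, 2), O), 7) = Add(Mul(O, Pow(r, 2)), 7) = Add(7, Mul(O, Pow(r, 2))))
Function('P')(g) = Pow(Add(4, g), 2) (Function('P')(g) = Pow(Add(g, 4), 2) = Pow(Add(4, g), 2))
Add(18678, Mul(-1, Function('P')(Function('j')(Add(-7, Mul(-1, -7)), 10)))) = Add(18678, Mul(-1, Pow(Add(4, Add(7, Mul(10, Pow(Add(-7, Mul(-1, -7)), 2)))), 2))) = Add(18678, Mul(-1, Pow(Add(4, Add(7, Mul(10, Pow(Add(-7, 7), 2)))), 2))) = Add(18678, Mul(-1, Pow(Add(4, Add(7, Mul(10, Pow(0, 2)))), 2))) = Add(18678, Mul(-1, Pow(Add(4, Add(7, Mul(10, 0))), 2))) = Add(18678, Mul(-1, Pow(Add(4, Add(7, 0)), 2))) = Add(18678, Mul(-1, Pow(Add(4, 7), 2))) = Add(18678, Mul(-1, Pow(11, 2))) = Add(18678, Mul(-1, 121)) = Add(18678, -121) = 18557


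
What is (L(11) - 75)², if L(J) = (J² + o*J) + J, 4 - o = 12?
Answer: 961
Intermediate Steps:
o = -8 (o = 4 - 1*12 = 4 - 12 = -8)
L(J) = J² - 7*J (L(J) = (J² - 8*J) + J = J² - 7*J)
(L(11) - 75)² = (11*(-7 + 11) - 75)² = (11*4 - 75)² = (44 - 75)² = (-31)² = 961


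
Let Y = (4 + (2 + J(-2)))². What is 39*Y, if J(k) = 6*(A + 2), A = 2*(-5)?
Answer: 68796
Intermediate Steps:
A = -10
J(k) = -48 (J(k) = 6*(-10 + 2) = 6*(-8) = -48)
Y = 1764 (Y = (4 + (2 - 48))² = (4 - 46)² = (-42)² = 1764)
39*Y = 39*1764 = 68796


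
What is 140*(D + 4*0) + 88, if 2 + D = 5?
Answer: 508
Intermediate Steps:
D = 3 (D = -2 + 5 = 3)
140*(D + 4*0) + 88 = 140*(3 + 4*0) + 88 = 140*(3 + 0) + 88 = 140*3 + 88 = 420 + 88 = 508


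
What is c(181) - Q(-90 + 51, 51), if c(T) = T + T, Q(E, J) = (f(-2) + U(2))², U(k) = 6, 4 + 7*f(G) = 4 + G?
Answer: 16138/49 ≈ 329.35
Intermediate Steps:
f(G) = G/7 (f(G) = -4/7 + (4 + G)/7 = -4/7 + (4/7 + G/7) = G/7)
Q(E, J) = 1600/49 (Q(E, J) = ((⅐)*(-2) + 6)² = (-2/7 + 6)² = (40/7)² = 1600/49)
c(T) = 2*T
c(181) - Q(-90 + 51, 51) = 2*181 - 1*1600/49 = 362 - 1600/49 = 16138/49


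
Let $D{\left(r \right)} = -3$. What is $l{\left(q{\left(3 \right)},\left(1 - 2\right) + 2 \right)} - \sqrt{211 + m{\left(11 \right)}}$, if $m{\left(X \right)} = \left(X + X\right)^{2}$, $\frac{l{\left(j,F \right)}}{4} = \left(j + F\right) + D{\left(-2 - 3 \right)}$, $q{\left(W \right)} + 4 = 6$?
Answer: $- \sqrt{695} \approx -26.363$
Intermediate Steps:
$q{\left(W \right)} = 2$ ($q{\left(W \right)} = -4 + 6 = 2$)
$l{\left(j,F \right)} = -12 + 4 F + 4 j$ ($l{\left(j,F \right)} = 4 \left(\left(j + F\right) - 3\right) = 4 \left(\left(F + j\right) - 3\right) = 4 \left(-3 + F + j\right) = -12 + 4 F + 4 j$)
$m{\left(X \right)} = 4 X^{2}$ ($m{\left(X \right)} = \left(2 X\right)^{2} = 4 X^{2}$)
$l{\left(q{\left(3 \right)},\left(1 - 2\right) + 2 \right)} - \sqrt{211 + m{\left(11 \right)}} = \left(-12 + 4 \left(\left(1 - 2\right) + 2\right) + 4 \cdot 2\right) - \sqrt{211 + 4 \cdot 11^{2}} = \left(-12 + 4 \left(-1 + 2\right) + 8\right) - \sqrt{211 + 4 \cdot 121} = \left(-12 + 4 \cdot 1 + 8\right) - \sqrt{211 + 484} = \left(-12 + 4 + 8\right) - \sqrt{695} = 0 - \sqrt{695} = - \sqrt{695}$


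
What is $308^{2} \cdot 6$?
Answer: $569184$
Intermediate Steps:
$308^{2} \cdot 6 = 94864 \cdot 6 = 569184$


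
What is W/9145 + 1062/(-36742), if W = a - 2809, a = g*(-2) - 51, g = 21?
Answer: -58168637/168002795 ≈ -0.34624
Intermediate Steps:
a = -93 (a = 21*(-2) - 51 = -42 - 51 = -93)
W = -2902 (W = -93 - 2809 = -2902)
W/9145 + 1062/(-36742) = -2902/9145 + 1062/(-36742) = -2902*1/9145 + 1062*(-1/36742) = -2902/9145 - 531/18371 = -58168637/168002795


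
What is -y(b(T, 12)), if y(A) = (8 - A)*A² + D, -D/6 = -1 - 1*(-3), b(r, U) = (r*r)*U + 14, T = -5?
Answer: 30170388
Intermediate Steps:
b(r, U) = 14 + U*r² (b(r, U) = r²*U + 14 = U*r² + 14 = 14 + U*r²)
D = -12 (D = -6*(-1 - 1*(-3)) = -6*(-1 + 3) = -6*2 = -12)
y(A) = -12 + A²*(8 - A) (y(A) = (8 - A)*A² - 12 = A²*(8 - A) - 12 = -12 + A²*(8 - A))
-y(b(T, 12)) = -(-12 - (14 + 12*(-5)²)³ + 8*(14 + 12*(-5)²)²) = -(-12 - (14 + 12*25)³ + 8*(14 + 12*25)²) = -(-12 - (14 + 300)³ + 8*(14 + 300)²) = -(-12 - 1*314³ + 8*314²) = -(-12 - 1*30959144 + 8*98596) = -(-12 - 30959144 + 788768) = -1*(-30170388) = 30170388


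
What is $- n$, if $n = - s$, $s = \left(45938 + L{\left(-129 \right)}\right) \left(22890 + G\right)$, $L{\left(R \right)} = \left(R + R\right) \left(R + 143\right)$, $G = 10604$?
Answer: $1417667044$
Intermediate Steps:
$L{\left(R \right)} = 2 R \left(143 + R\right)$
$s = 1417667044$ ($s = \left(45938 + 2 \left(-129\right) \left(143 - 129\right)\right) \left(22890 + 10604\right) = \left(45938 + 2 \left(-129\right) 14\right) 33494 = \left(45938 - 3612\right) 33494 = 42326 \cdot 33494 = 1417667044$)
$n = -1417667044$ ($n = \left(-1\right) 1417667044 = -1417667044$)
$- n = \left(-1\right) \left(-1417667044\right) = 1417667044$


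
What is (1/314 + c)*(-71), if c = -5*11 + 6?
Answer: 1092335/314 ≈ 3478.8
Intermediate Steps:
c = -49 (c = -55 + 6 = -49)
(1/314 + c)*(-71) = (1/314 - 49)*(-71) = -15385/314*(-71) = 1092335/314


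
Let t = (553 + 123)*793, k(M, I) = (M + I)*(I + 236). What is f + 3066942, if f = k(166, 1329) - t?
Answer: 4870549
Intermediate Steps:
k(M, I) = (236 + I)*(I + M) (k(M, I) = (I + M)*(236 + I) = (236 + I)*(I + M))
t = 536068 (t = 676*793 = 536068)
f = 1803607 (f = (1329² + 236*1329 + 236*166 + 1329*166) - 1*536068 = (1766241 + 313644 + 39176 + 220614) - 536068 = 2339675 - 536068 = 1803607)
f + 3066942 = 1803607 + 3066942 = 4870549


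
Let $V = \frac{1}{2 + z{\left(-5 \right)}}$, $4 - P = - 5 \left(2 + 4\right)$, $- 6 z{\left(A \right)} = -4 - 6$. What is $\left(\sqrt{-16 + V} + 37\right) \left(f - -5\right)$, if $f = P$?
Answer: $1443 + \frac{39 i \sqrt{1903}}{11} \approx 1443.0 + 154.66 i$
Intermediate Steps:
$z{\left(A \right)} = \frac{5}{3}$ ($z{\left(A \right)} = - \frac{-4 - 6}{6} = \left(- \frac{1}{6}\right) \left(-10\right) = \frac{5}{3}$)
$P = 34$ ($P = 4 - - 5 \left(2 + 4\right) = 4 - \left(-5\right) 6 = 4 - -30 = 4 + 30 = 34$)
$f = 34$
$V = \frac{3}{11}$ ($V = \frac{1}{2 + \frac{5}{3}} = \frac{1}{\frac{11}{3}} = \frac{3}{11} \approx 0.27273$)
$\left(\sqrt{-16 + V} + 37\right) \left(f - -5\right) = \left(\sqrt{-16 + \frac{3}{11}} + 37\right) \left(34 - -5\right) = \left(\sqrt{- \frac{173}{11}} + 37\right) \left(34 + 5\right) = \left(\frac{i \sqrt{1903}}{11} + 37\right) 39 = \left(37 + \frac{i \sqrt{1903}}{11}\right) 39 = 1443 + \frac{39 i \sqrt{1903}}{11}$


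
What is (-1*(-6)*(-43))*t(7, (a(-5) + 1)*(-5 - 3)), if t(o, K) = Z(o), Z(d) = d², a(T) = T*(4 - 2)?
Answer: -12642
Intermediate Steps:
a(T) = 2*T (a(T) = T*2 = 2*T)
t(o, K) = o²
(-1*(-6)*(-43))*t(7, (a(-5) + 1)*(-5 - 3)) = (-1*(-6)*(-43))*7² = (6*(-43))*49 = -258*49 = -12642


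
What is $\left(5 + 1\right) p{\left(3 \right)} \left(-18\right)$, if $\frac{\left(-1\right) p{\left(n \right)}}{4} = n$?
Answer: $1296$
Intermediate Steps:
$p{\left(n \right)} = - 4 n$
$\left(5 + 1\right) p{\left(3 \right)} \left(-18\right) = \left(5 + 1\right) \left(\left(-4\right) 3\right) \left(-18\right) = 6 \left(-12\right) \left(-18\right) = \left(-72\right) \left(-18\right) = 1296$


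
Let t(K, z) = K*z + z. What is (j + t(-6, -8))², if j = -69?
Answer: 841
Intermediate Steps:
t(K, z) = z + K*z
(j + t(-6, -8))² = (-69 - 8*(1 - 6))² = (-69 - 8*(-5))² = (-69 + 40)² = (-29)² = 841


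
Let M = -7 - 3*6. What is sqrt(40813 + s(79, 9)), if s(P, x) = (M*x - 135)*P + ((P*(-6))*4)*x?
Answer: I*sqrt(4691) ≈ 68.491*I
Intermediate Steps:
M = -25 (M = -7 - 18 = -25)
s(P, x) = P*(-135 - 25*x) - 24*P*x (s(P, x) = (-25*x - 135)*P + ((P*(-6))*4)*x = (-135 - 25*x)*P + (-6*P*4)*x = P*(-135 - 25*x) + (-24*P)*x = P*(-135 - 25*x) - 24*P*x)
sqrt(40813 + s(79, 9)) = sqrt(40813 - 1*79*(135 + 49*9)) = sqrt(40813 - 1*79*(135 + 441)) = sqrt(40813 - 1*79*576) = sqrt(40813 - 45504) = sqrt(-4691) = I*sqrt(4691)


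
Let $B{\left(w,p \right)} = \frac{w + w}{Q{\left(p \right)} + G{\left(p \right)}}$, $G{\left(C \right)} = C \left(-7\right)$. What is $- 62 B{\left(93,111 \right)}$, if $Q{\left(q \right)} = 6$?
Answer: $\frac{3844}{257} \approx 14.957$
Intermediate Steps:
$G{\left(C \right)} = - 7 C$
$B{\left(w,p \right)} = \frac{2 w}{6 - 7 p}$ ($B{\left(w,p \right)} = \frac{w + w}{6 - 7 p} = \frac{2 w}{6 - 7 p}$)
$- 62 B{\left(93,111 \right)} = - 62 \left(\left(-2\right) 93 \frac{1}{-6 + 7 \cdot 111}\right) = - 62 \left(\left(-2\right) 93 \frac{1}{-6 + 777}\right) = - 62 \left(\left(-2\right) 93 \cdot \frac{1}{771}\right) = \left(-62\right) \left(- \frac{62}{257}\right) = \frac{3844}{257}$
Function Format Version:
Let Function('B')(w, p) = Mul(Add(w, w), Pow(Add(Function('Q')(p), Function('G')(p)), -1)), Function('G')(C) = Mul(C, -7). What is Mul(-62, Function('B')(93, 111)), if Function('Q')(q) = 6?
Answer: Rational(3844, 257) ≈ 14.957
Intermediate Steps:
Function('G')(C) = Mul(-7, C)
Function('B')(w, p) = Mul(2, w, Pow(Add(6, Mul(-7, p)), -1)) (Function('B')(w, p) = Mul(Add(w, w), Pow(Add(6, Mul(-7, p)), -1)) = Mul(Mul(2, w), Pow(Add(6, Mul(-7, p)), -1)) = Mul(2, w, Pow(Add(6, Mul(-7, p)), -1)))
Mul(-62, Function('B')(93, 111)) = Mul(-62, Mul(-2, 93, Pow(Add(-6, Mul(7, 111)), -1))) = Mul(-62, Mul(-2, 93, Pow(Add(-6, 777), -1))) = Mul(-62, Mul(-2, 93, Pow(771, -1))) = Mul(-62, Mul(-2, 93, Rational(1, 771))) = Mul(-62, Rational(-62, 257)) = Rational(3844, 257)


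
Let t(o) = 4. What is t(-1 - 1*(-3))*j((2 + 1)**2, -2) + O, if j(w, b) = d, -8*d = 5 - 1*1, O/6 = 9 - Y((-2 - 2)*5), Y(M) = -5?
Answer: 82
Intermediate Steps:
O = 84 (O = 6*(9 - 1*(-5)) = 6*(9 + 5) = 6*14 = 84)
d = -1/2 (d = -(5 - 1*1)/8 = -(5 - 1)/8 = -1/8*4 = -1/2 ≈ -0.50000)
j(w, b) = -1/2
t(-1 - 1*(-3))*j((2 + 1)**2, -2) + O = 4*(-1/2) + 84 = -2 + 84 = 82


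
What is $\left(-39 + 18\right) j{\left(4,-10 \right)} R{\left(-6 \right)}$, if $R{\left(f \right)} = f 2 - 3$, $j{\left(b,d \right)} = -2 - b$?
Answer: $-1890$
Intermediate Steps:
$R{\left(f \right)} = -3 + 2 f$ ($R{\left(f \right)} = 2 f - 3 = -3 + 2 f$)
$\left(-39 + 18\right) j{\left(4,-10 \right)} R{\left(-6 \right)} = \left(-39 + 18\right) \left(-2 - 4\right) \left(-3 + 2 \left(-6\right)\right) = - 21 \left(-2 - 4\right) \left(-3 - 12\right) = \left(-21\right) \left(-6\right) \left(-15\right) = 126 \left(-15\right) = -1890$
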